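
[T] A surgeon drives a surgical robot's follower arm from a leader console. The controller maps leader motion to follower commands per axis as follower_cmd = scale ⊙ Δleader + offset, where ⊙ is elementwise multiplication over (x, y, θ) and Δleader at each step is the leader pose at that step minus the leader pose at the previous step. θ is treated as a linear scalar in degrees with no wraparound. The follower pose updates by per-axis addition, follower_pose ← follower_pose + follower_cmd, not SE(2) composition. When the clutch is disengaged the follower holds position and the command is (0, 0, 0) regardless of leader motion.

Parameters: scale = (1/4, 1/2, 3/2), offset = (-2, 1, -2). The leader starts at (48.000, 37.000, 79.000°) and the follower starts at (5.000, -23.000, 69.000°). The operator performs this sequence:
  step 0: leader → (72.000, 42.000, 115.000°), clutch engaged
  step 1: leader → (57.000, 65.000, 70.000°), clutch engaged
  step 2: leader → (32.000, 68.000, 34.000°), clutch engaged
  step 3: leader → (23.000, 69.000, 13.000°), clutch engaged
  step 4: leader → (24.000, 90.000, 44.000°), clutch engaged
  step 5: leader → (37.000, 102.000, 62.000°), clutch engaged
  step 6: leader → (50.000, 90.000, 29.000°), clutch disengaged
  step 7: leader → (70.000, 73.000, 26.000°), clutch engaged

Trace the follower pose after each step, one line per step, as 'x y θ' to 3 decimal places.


step 0: Δleader=(24.000, 5.000, 36.000°), engaged; cmd=(4.000, 3.500, 52.000°) → follower=(9.000, -19.500, 121.000°)
step 1: Δleader=(-15.000, 23.000, -45.000°), engaged; cmd=(-5.750, 12.500, -69.500°) → follower=(3.250, -7.000, 51.500°)
step 2: Δleader=(-25.000, 3.000, -36.000°), engaged; cmd=(-8.250, 2.500, -56.000°) → follower=(-5.000, -4.500, -4.500°)
step 3: Δleader=(-9.000, 1.000, -21.000°), engaged; cmd=(-4.250, 1.500, -33.500°) → follower=(-9.250, -3.000, -38.000°)
step 4: Δleader=(1.000, 21.000, 31.000°), engaged; cmd=(-1.750, 11.500, 44.500°) → follower=(-11.000, 8.500, 6.500°)
step 5: Δleader=(13.000, 12.000, 18.000°), engaged; cmd=(1.250, 7.000, 25.000°) → follower=(-9.750, 15.500, 31.500°)
step 6: Δleader=(13.000, -12.000, -33.000°), disengaged; cmd=(0,0,0) → follower holds at (-9.750, 15.500, 31.500°)
step 7: Δleader=(20.000, -17.000, -3.000°), engaged; cmd=(3.000, -7.500, -6.500°) → follower=(-6.750, 8.000, 25.000°)

9.000 -19.500 121.000
3.250 -7.000 51.500
-5.000 -4.500 -4.500
-9.250 -3.000 -38.000
-11.000 8.500 6.500
-9.750 15.500 31.500
-9.750 15.500 31.500
-6.750 8.000 25.000


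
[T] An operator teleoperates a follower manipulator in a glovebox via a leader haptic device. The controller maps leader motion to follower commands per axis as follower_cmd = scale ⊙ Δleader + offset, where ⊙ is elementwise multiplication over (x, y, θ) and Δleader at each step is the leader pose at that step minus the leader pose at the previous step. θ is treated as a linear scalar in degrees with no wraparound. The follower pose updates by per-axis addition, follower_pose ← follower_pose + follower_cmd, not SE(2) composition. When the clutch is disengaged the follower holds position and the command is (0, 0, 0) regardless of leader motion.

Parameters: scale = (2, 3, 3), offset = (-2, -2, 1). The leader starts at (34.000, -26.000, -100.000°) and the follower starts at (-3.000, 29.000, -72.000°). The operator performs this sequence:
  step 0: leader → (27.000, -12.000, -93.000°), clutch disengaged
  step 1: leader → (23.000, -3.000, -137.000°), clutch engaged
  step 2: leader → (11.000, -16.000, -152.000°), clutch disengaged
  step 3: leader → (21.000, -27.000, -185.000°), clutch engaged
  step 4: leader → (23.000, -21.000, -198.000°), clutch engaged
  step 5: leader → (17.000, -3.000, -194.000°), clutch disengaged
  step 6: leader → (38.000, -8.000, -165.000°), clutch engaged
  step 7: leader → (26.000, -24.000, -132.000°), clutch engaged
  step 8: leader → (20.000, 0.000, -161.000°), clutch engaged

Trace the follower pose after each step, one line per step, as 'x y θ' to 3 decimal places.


step 0: Δleader=(-7.000, 14.000, 7.000°), disengaged; cmd=(0,0,0) → follower holds at (-3.000, 29.000, -72.000°)
step 1: Δleader=(-4.000, 9.000, -44.000°), engaged; cmd=(-10.000, 25.000, -131.000°) → follower=(-13.000, 54.000, -203.000°)
step 2: Δleader=(-12.000, -13.000, -15.000°), disengaged; cmd=(0,0,0) → follower holds at (-13.000, 54.000, -203.000°)
step 3: Δleader=(10.000, -11.000, -33.000°), engaged; cmd=(18.000, -35.000, -98.000°) → follower=(5.000, 19.000, -301.000°)
step 4: Δleader=(2.000, 6.000, -13.000°), engaged; cmd=(2.000, 16.000, -38.000°) → follower=(7.000, 35.000, -339.000°)
step 5: Δleader=(-6.000, 18.000, 4.000°), disengaged; cmd=(0,0,0) → follower holds at (7.000, 35.000, -339.000°)
step 6: Δleader=(21.000, -5.000, 29.000°), engaged; cmd=(40.000, -17.000, 88.000°) → follower=(47.000, 18.000, -251.000°)
step 7: Δleader=(-12.000, -16.000, 33.000°), engaged; cmd=(-26.000, -50.000, 100.000°) → follower=(21.000, -32.000, -151.000°)
step 8: Δleader=(-6.000, 24.000, -29.000°), engaged; cmd=(-14.000, 70.000, -86.000°) → follower=(7.000, 38.000, -237.000°)

-3.000 29.000 -72.000
-13.000 54.000 -203.000
-13.000 54.000 -203.000
5.000 19.000 -301.000
7.000 35.000 -339.000
7.000 35.000 -339.000
47.000 18.000 -251.000
21.000 -32.000 -151.000
7.000 38.000 -237.000


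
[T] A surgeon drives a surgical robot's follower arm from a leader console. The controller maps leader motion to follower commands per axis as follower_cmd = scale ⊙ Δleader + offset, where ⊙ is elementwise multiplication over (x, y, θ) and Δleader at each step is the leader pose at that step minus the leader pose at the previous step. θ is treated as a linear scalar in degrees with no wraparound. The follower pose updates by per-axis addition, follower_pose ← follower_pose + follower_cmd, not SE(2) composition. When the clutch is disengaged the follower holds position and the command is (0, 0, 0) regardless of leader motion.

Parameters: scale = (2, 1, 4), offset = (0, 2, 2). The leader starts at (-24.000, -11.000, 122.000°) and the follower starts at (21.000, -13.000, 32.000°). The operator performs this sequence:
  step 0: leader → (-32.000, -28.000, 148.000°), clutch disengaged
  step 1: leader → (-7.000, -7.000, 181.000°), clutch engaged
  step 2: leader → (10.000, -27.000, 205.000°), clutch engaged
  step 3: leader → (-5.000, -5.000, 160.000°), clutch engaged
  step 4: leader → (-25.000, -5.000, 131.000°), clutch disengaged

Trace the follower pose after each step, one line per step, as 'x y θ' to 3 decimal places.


step 0: Δleader=(-8.000, -17.000, 26.000°), disengaged; cmd=(0,0,0) → follower holds at (21.000, -13.000, 32.000°)
step 1: Δleader=(25.000, 21.000, 33.000°), engaged; cmd=(50.000, 23.000, 134.000°) → follower=(71.000, 10.000, 166.000°)
step 2: Δleader=(17.000, -20.000, 24.000°), engaged; cmd=(34.000, -18.000, 98.000°) → follower=(105.000, -8.000, 264.000°)
step 3: Δleader=(-15.000, 22.000, -45.000°), engaged; cmd=(-30.000, 24.000, -178.000°) → follower=(75.000, 16.000, 86.000°)
step 4: Δleader=(-20.000, 0.000, -29.000°), disengaged; cmd=(0,0,0) → follower holds at (75.000, 16.000, 86.000°)

21.000 -13.000 32.000
71.000 10.000 166.000
105.000 -8.000 264.000
75.000 16.000 86.000
75.000 16.000 86.000


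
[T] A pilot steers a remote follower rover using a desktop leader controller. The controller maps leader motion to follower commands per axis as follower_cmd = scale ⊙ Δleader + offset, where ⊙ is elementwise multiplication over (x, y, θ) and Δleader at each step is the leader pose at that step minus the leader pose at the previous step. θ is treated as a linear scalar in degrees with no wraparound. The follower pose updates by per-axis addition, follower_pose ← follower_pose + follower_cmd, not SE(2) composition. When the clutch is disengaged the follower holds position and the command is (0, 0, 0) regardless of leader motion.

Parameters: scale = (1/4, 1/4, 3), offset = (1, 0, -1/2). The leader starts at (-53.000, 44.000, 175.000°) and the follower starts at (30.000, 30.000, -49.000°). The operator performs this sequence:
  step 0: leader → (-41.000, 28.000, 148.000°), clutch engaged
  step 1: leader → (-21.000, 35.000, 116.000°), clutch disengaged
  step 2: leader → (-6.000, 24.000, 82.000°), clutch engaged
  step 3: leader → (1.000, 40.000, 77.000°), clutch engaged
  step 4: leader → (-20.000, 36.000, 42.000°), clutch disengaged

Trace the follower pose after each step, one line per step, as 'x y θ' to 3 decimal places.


34.000 26.000 -130.500
34.000 26.000 -130.500
38.750 23.250 -233.000
41.500 27.250 -248.500
41.500 27.250 -248.500

step 0: Δleader=(12.000, -16.000, -27.000°), engaged; cmd=(4.000, -4.000, -81.500°) → follower=(34.000, 26.000, -130.500°)
step 1: Δleader=(20.000, 7.000, -32.000°), disengaged; cmd=(0,0,0) → follower holds at (34.000, 26.000, -130.500°)
step 2: Δleader=(15.000, -11.000, -34.000°), engaged; cmd=(4.750, -2.750, -102.500°) → follower=(38.750, 23.250, -233.000°)
step 3: Δleader=(7.000, 16.000, -5.000°), engaged; cmd=(2.750, 4.000, -15.500°) → follower=(41.500, 27.250, -248.500°)
step 4: Δleader=(-21.000, -4.000, -35.000°), disengaged; cmd=(0,0,0) → follower holds at (41.500, 27.250, -248.500°)


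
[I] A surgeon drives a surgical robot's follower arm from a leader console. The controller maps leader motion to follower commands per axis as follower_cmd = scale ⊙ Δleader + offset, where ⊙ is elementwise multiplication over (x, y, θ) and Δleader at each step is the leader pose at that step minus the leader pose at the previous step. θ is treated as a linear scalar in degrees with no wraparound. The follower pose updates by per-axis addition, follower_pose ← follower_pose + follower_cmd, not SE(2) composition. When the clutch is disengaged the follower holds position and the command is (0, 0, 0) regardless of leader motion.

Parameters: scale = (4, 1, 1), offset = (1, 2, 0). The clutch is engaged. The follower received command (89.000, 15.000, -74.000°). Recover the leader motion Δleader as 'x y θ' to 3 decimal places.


22.000 13.000 -74.000

axis x: (89.000 − 1) / (4) = 22.000
axis y: (15.000 − 2) / (1) = 13.000
axis θ: (-74.000 − 0) / (1) = -74.000


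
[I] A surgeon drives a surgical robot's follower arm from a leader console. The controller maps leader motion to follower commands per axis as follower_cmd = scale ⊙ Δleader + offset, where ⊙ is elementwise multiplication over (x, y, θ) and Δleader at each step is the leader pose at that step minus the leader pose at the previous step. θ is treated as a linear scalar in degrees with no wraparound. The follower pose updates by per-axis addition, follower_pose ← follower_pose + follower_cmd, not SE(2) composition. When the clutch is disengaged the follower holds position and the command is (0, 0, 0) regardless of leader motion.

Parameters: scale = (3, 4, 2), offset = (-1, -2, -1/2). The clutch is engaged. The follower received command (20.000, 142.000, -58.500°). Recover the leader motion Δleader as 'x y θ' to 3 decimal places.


7.000 36.000 -29.000

axis x: (20.000 − -1) / (3) = 7.000
axis y: (142.000 − -2) / (4) = 36.000
axis θ: (-58.500 − -1/2) / (2) = -29.000


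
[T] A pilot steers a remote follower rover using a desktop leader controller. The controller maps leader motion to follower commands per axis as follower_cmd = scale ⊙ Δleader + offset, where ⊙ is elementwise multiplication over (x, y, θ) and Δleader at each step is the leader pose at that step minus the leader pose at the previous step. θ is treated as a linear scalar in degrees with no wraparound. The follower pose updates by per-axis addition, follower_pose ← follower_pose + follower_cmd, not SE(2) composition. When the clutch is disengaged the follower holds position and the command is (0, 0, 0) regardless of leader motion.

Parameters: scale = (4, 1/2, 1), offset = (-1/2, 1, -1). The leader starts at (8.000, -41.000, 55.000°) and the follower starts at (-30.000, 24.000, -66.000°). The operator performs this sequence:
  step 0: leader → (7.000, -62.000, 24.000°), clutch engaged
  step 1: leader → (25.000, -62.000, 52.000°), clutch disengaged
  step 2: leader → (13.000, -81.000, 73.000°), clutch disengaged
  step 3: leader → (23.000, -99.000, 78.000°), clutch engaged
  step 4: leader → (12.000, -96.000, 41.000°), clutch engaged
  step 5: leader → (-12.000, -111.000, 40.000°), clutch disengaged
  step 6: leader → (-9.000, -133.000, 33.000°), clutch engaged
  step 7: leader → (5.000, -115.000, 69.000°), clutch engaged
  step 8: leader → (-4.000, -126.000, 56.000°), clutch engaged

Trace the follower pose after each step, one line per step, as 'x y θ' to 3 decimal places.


-34.500 14.500 -98.000
-34.500 14.500 -98.000
-34.500 14.500 -98.000
5.000 6.500 -94.000
-39.500 9.000 -132.000
-39.500 9.000 -132.000
-28.000 -1.000 -140.000
27.500 9.000 -105.000
-9.000 4.500 -119.000

step 0: Δleader=(-1.000, -21.000, -31.000°), engaged; cmd=(-4.500, -9.500, -32.000°) → follower=(-34.500, 14.500, -98.000°)
step 1: Δleader=(18.000, 0.000, 28.000°), disengaged; cmd=(0,0,0) → follower holds at (-34.500, 14.500, -98.000°)
step 2: Δleader=(-12.000, -19.000, 21.000°), disengaged; cmd=(0,0,0) → follower holds at (-34.500, 14.500, -98.000°)
step 3: Δleader=(10.000, -18.000, 5.000°), engaged; cmd=(39.500, -8.000, 4.000°) → follower=(5.000, 6.500, -94.000°)
step 4: Δleader=(-11.000, 3.000, -37.000°), engaged; cmd=(-44.500, 2.500, -38.000°) → follower=(-39.500, 9.000, -132.000°)
step 5: Δleader=(-24.000, -15.000, -1.000°), disengaged; cmd=(0,0,0) → follower holds at (-39.500, 9.000, -132.000°)
step 6: Δleader=(3.000, -22.000, -7.000°), engaged; cmd=(11.500, -10.000, -8.000°) → follower=(-28.000, -1.000, -140.000°)
step 7: Δleader=(14.000, 18.000, 36.000°), engaged; cmd=(55.500, 10.000, 35.000°) → follower=(27.500, 9.000, -105.000°)
step 8: Δleader=(-9.000, -11.000, -13.000°), engaged; cmd=(-36.500, -4.500, -14.000°) → follower=(-9.000, 4.500, -119.000°)


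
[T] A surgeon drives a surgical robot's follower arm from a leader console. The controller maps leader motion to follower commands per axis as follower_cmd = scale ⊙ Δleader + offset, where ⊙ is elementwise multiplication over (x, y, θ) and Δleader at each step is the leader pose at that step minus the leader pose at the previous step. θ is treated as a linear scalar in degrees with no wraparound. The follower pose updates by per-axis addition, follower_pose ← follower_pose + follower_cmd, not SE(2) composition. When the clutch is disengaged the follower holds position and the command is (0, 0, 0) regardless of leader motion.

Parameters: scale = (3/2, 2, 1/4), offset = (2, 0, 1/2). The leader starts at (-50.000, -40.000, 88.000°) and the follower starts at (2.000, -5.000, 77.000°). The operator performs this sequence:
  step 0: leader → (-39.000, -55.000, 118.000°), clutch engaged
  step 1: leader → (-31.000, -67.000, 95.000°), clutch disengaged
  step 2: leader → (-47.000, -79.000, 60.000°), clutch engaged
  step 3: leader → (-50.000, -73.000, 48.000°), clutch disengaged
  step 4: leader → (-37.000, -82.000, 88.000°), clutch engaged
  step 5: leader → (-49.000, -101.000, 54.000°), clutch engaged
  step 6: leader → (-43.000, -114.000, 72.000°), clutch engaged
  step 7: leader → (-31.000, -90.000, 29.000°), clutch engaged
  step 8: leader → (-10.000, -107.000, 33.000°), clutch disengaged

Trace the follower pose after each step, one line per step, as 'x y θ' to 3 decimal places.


step 0: Δleader=(11.000, -15.000, 30.000°), engaged; cmd=(18.500, -30.000, 8.000°) → follower=(20.500, -35.000, 85.000°)
step 1: Δleader=(8.000, -12.000, -23.000°), disengaged; cmd=(0,0,0) → follower holds at (20.500, -35.000, 85.000°)
step 2: Δleader=(-16.000, -12.000, -35.000°), engaged; cmd=(-22.000, -24.000, -8.250°) → follower=(-1.500, -59.000, 76.750°)
step 3: Δleader=(-3.000, 6.000, -12.000°), disengaged; cmd=(0,0,0) → follower holds at (-1.500, -59.000, 76.750°)
step 4: Δleader=(13.000, -9.000, 40.000°), engaged; cmd=(21.500, -18.000, 10.500°) → follower=(20.000, -77.000, 87.250°)
step 5: Δleader=(-12.000, -19.000, -34.000°), engaged; cmd=(-16.000, -38.000, -8.000°) → follower=(4.000, -115.000, 79.250°)
step 6: Δleader=(6.000, -13.000, 18.000°), engaged; cmd=(11.000, -26.000, 5.000°) → follower=(15.000, -141.000, 84.250°)
step 7: Δleader=(12.000, 24.000, -43.000°), engaged; cmd=(20.000, 48.000, -10.250°) → follower=(35.000, -93.000, 74.000°)
step 8: Δleader=(21.000, -17.000, 4.000°), disengaged; cmd=(0,0,0) → follower holds at (35.000, -93.000, 74.000°)

20.500 -35.000 85.000
20.500 -35.000 85.000
-1.500 -59.000 76.750
-1.500 -59.000 76.750
20.000 -77.000 87.250
4.000 -115.000 79.250
15.000 -141.000 84.250
35.000 -93.000 74.000
35.000 -93.000 74.000


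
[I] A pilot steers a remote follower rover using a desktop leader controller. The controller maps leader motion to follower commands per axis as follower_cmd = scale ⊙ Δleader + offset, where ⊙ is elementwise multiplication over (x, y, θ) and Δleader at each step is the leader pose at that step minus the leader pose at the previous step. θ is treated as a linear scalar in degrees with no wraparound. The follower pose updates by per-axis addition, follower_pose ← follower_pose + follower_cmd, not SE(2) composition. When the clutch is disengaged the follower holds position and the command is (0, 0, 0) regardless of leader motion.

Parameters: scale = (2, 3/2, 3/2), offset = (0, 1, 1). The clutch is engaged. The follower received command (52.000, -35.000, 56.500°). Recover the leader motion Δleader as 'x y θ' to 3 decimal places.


26.000 -24.000 37.000

axis x: (52.000 − 0) / (2) = 26.000
axis y: (-35.000 − 1) / (3/2) = -24.000
axis θ: (56.500 − 1) / (3/2) = 37.000


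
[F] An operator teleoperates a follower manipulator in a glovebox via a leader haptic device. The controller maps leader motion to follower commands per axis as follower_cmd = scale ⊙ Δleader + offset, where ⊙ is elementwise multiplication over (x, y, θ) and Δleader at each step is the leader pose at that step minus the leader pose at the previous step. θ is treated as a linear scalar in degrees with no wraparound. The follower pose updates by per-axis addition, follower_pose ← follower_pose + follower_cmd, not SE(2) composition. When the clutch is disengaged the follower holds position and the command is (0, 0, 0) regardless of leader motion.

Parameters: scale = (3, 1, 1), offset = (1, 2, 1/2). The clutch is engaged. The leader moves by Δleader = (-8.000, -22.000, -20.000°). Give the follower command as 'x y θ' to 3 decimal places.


axis x: 3·-8.000 + 1 = -23.000
axis y: 1·-22.000 + 2 = -20.000
axis θ: 1·-20.000 + 1/2 = -19.500

-23.000 -20.000 -19.500


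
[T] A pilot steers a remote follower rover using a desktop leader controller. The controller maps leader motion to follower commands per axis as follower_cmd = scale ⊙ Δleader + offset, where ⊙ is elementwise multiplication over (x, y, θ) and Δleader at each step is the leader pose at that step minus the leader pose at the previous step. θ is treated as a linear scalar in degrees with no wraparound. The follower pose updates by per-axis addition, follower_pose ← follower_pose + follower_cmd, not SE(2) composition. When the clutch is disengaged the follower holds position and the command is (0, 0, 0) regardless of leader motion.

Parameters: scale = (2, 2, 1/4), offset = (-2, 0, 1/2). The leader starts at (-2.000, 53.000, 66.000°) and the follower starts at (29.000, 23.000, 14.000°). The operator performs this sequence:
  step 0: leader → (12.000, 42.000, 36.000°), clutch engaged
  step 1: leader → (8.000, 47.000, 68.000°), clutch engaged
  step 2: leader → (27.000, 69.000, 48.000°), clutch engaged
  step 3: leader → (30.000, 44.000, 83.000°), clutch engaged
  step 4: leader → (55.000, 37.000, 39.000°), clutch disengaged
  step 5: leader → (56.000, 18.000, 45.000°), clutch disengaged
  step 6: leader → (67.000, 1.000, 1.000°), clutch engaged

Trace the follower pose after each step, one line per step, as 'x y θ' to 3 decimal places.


55.000 1.000 7.000
45.000 11.000 15.500
81.000 55.000 11.000
85.000 5.000 20.250
85.000 5.000 20.250
85.000 5.000 20.250
105.000 -29.000 9.750

step 0: Δleader=(14.000, -11.000, -30.000°), engaged; cmd=(26.000, -22.000, -7.000°) → follower=(55.000, 1.000, 7.000°)
step 1: Δleader=(-4.000, 5.000, 32.000°), engaged; cmd=(-10.000, 10.000, 8.500°) → follower=(45.000, 11.000, 15.500°)
step 2: Δleader=(19.000, 22.000, -20.000°), engaged; cmd=(36.000, 44.000, -4.500°) → follower=(81.000, 55.000, 11.000°)
step 3: Δleader=(3.000, -25.000, 35.000°), engaged; cmd=(4.000, -50.000, 9.250°) → follower=(85.000, 5.000, 20.250°)
step 4: Δleader=(25.000, -7.000, -44.000°), disengaged; cmd=(0,0,0) → follower holds at (85.000, 5.000, 20.250°)
step 5: Δleader=(1.000, -19.000, 6.000°), disengaged; cmd=(0,0,0) → follower holds at (85.000, 5.000, 20.250°)
step 6: Δleader=(11.000, -17.000, -44.000°), engaged; cmd=(20.000, -34.000, -10.500°) → follower=(105.000, -29.000, 9.750°)


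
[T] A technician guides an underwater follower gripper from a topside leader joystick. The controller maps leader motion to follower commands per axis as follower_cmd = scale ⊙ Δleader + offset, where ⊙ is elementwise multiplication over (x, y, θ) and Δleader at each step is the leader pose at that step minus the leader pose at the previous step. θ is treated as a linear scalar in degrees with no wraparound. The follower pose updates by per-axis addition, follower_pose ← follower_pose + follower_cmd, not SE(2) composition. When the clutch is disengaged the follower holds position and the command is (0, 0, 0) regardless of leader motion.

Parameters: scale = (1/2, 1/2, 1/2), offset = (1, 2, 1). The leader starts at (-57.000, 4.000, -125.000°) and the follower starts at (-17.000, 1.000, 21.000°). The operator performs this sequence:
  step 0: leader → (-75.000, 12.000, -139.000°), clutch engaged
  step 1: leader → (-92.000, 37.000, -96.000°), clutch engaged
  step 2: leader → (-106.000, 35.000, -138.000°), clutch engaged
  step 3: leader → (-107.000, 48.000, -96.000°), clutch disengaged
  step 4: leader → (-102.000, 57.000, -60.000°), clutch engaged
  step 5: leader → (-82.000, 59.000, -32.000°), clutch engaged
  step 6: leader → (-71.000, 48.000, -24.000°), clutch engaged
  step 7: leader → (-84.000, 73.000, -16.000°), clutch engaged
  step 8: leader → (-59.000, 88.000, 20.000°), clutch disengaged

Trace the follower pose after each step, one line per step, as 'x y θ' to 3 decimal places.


-25.000 7.000 15.000
-32.500 21.500 37.500
-38.500 22.500 17.500
-38.500 22.500 17.500
-35.000 29.000 36.500
-24.000 32.000 51.500
-17.500 28.500 56.500
-23.000 43.000 61.500
-23.000 43.000 61.500

step 0: Δleader=(-18.000, 8.000, -14.000°), engaged; cmd=(-8.000, 6.000, -6.000°) → follower=(-25.000, 7.000, 15.000°)
step 1: Δleader=(-17.000, 25.000, 43.000°), engaged; cmd=(-7.500, 14.500, 22.500°) → follower=(-32.500, 21.500, 37.500°)
step 2: Δleader=(-14.000, -2.000, -42.000°), engaged; cmd=(-6.000, 1.000, -20.000°) → follower=(-38.500, 22.500, 17.500°)
step 3: Δleader=(-1.000, 13.000, 42.000°), disengaged; cmd=(0,0,0) → follower holds at (-38.500, 22.500, 17.500°)
step 4: Δleader=(5.000, 9.000, 36.000°), engaged; cmd=(3.500, 6.500, 19.000°) → follower=(-35.000, 29.000, 36.500°)
step 5: Δleader=(20.000, 2.000, 28.000°), engaged; cmd=(11.000, 3.000, 15.000°) → follower=(-24.000, 32.000, 51.500°)
step 6: Δleader=(11.000, -11.000, 8.000°), engaged; cmd=(6.500, -3.500, 5.000°) → follower=(-17.500, 28.500, 56.500°)
step 7: Δleader=(-13.000, 25.000, 8.000°), engaged; cmd=(-5.500, 14.500, 5.000°) → follower=(-23.000, 43.000, 61.500°)
step 8: Δleader=(25.000, 15.000, 36.000°), disengaged; cmd=(0,0,0) → follower holds at (-23.000, 43.000, 61.500°)


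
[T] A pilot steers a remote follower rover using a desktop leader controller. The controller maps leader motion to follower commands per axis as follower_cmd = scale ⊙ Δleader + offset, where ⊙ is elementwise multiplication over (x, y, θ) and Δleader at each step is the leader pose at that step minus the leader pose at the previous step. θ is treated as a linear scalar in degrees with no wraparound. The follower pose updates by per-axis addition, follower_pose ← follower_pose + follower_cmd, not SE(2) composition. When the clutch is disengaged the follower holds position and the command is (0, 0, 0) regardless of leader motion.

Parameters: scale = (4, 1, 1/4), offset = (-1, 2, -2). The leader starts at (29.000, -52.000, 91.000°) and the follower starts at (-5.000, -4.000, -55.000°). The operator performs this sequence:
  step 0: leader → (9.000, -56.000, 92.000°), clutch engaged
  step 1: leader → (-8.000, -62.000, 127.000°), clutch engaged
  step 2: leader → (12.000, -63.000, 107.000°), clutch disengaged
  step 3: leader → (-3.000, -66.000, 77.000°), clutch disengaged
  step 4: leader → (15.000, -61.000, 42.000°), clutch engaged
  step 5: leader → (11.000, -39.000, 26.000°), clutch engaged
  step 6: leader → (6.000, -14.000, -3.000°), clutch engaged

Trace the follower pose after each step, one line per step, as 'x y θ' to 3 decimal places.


step 0: Δleader=(-20.000, -4.000, 1.000°), engaged; cmd=(-81.000, -2.000, -1.750°) → follower=(-86.000, -6.000, -56.750°)
step 1: Δleader=(-17.000, -6.000, 35.000°), engaged; cmd=(-69.000, -4.000, 6.750°) → follower=(-155.000, -10.000, -50.000°)
step 2: Δleader=(20.000, -1.000, -20.000°), disengaged; cmd=(0,0,0) → follower holds at (-155.000, -10.000, -50.000°)
step 3: Δleader=(-15.000, -3.000, -30.000°), disengaged; cmd=(0,0,0) → follower holds at (-155.000, -10.000, -50.000°)
step 4: Δleader=(18.000, 5.000, -35.000°), engaged; cmd=(71.000, 7.000, -10.750°) → follower=(-84.000, -3.000, -60.750°)
step 5: Δleader=(-4.000, 22.000, -16.000°), engaged; cmd=(-17.000, 24.000, -6.000°) → follower=(-101.000, 21.000, -66.750°)
step 6: Δleader=(-5.000, 25.000, -29.000°), engaged; cmd=(-21.000, 27.000, -9.250°) → follower=(-122.000, 48.000, -76.000°)

-86.000 -6.000 -56.750
-155.000 -10.000 -50.000
-155.000 -10.000 -50.000
-155.000 -10.000 -50.000
-84.000 -3.000 -60.750
-101.000 21.000 -66.750
-122.000 48.000 -76.000


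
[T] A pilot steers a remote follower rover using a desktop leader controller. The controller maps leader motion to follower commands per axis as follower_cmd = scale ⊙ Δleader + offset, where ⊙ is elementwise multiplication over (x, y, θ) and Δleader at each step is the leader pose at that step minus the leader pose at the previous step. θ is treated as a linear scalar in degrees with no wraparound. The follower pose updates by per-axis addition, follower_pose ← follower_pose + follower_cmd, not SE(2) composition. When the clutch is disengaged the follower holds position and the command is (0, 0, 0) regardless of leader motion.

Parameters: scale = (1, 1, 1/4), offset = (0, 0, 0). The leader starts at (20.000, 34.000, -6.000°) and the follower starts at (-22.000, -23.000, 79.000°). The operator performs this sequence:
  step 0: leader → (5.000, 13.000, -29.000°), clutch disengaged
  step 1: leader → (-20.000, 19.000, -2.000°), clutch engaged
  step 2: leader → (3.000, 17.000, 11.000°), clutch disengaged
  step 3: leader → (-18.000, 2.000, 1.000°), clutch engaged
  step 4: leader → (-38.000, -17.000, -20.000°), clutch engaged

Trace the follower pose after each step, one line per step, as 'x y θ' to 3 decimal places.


-22.000 -23.000 79.000
-47.000 -17.000 85.750
-47.000 -17.000 85.750
-68.000 -32.000 83.250
-88.000 -51.000 78.000

step 0: Δleader=(-15.000, -21.000, -23.000°), disengaged; cmd=(0,0,0) → follower holds at (-22.000, -23.000, 79.000°)
step 1: Δleader=(-25.000, 6.000, 27.000°), engaged; cmd=(-25.000, 6.000, 6.750°) → follower=(-47.000, -17.000, 85.750°)
step 2: Δleader=(23.000, -2.000, 13.000°), disengaged; cmd=(0,0,0) → follower holds at (-47.000, -17.000, 85.750°)
step 3: Δleader=(-21.000, -15.000, -10.000°), engaged; cmd=(-21.000, -15.000, -2.500°) → follower=(-68.000, -32.000, 83.250°)
step 4: Δleader=(-20.000, -19.000, -21.000°), engaged; cmd=(-20.000, -19.000, -5.250°) → follower=(-88.000, -51.000, 78.000°)


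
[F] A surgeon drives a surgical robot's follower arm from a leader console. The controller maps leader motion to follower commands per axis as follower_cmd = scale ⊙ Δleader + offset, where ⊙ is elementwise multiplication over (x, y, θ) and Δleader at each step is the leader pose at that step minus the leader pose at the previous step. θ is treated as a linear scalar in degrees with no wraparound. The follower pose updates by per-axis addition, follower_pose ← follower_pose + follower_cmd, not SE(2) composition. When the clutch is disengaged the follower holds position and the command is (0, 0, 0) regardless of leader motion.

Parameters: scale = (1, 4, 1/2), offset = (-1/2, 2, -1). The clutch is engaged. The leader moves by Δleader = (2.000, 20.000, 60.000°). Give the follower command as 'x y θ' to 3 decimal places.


1.500 82.000 29.000

axis x: 1·2.000 + -1/2 = 1.500
axis y: 4·20.000 + 2 = 82.000
axis θ: 1/2·60.000 + -1 = 29.000


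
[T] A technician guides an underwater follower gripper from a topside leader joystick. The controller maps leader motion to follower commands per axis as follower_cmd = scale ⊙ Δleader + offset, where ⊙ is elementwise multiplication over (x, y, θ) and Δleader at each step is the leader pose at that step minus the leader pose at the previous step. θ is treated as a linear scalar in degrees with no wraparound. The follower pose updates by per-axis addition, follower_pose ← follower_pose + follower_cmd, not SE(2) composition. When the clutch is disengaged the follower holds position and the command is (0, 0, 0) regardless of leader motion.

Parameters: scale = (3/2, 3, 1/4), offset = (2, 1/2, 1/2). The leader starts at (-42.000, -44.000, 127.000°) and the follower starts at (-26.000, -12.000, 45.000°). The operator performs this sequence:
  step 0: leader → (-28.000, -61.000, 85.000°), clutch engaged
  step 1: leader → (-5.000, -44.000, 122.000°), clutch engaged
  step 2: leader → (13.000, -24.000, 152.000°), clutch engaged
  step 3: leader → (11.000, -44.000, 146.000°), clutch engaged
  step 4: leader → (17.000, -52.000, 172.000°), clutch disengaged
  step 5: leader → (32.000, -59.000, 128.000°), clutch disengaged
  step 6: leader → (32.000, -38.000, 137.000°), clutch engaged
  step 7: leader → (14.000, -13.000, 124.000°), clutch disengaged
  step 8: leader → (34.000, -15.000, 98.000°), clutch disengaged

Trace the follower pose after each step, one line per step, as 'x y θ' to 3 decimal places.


-3.000 -62.500 35.000
33.500 -11.000 44.750
62.500 49.500 52.750
61.500 -10.000 51.750
61.500 -10.000 51.750
61.500 -10.000 51.750
63.500 53.500 54.500
63.500 53.500 54.500
63.500 53.500 54.500

step 0: Δleader=(14.000, -17.000, -42.000°), engaged; cmd=(23.000, -50.500, -10.000°) → follower=(-3.000, -62.500, 35.000°)
step 1: Δleader=(23.000, 17.000, 37.000°), engaged; cmd=(36.500, 51.500, 9.750°) → follower=(33.500, -11.000, 44.750°)
step 2: Δleader=(18.000, 20.000, 30.000°), engaged; cmd=(29.000, 60.500, 8.000°) → follower=(62.500, 49.500, 52.750°)
step 3: Δleader=(-2.000, -20.000, -6.000°), engaged; cmd=(-1.000, -59.500, -1.000°) → follower=(61.500, -10.000, 51.750°)
step 4: Δleader=(6.000, -8.000, 26.000°), disengaged; cmd=(0,0,0) → follower holds at (61.500, -10.000, 51.750°)
step 5: Δleader=(15.000, -7.000, -44.000°), disengaged; cmd=(0,0,0) → follower holds at (61.500, -10.000, 51.750°)
step 6: Δleader=(0.000, 21.000, 9.000°), engaged; cmd=(2.000, 63.500, 2.750°) → follower=(63.500, 53.500, 54.500°)
step 7: Δleader=(-18.000, 25.000, -13.000°), disengaged; cmd=(0,0,0) → follower holds at (63.500, 53.500, 54.500°)
step 8: Δleader=(20.000, -2.000, -26.000°), disengaged; cmd=(0,0,0) → follower holds at (63.500, 53.500, 54.500°)


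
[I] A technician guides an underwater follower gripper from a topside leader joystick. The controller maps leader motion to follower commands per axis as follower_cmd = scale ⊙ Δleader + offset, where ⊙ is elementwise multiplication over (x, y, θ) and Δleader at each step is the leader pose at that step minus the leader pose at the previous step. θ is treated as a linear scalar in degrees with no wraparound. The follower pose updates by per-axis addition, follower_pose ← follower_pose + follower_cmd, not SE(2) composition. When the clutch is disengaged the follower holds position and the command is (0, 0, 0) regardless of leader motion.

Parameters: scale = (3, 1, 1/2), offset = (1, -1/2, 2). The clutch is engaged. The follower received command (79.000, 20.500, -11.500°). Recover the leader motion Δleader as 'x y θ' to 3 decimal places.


26.000 21.000 -27.000

axis x: (79.000 − 1) / (3) = 26.000
axis y: (20.500 − -1/2) / (1) = 21.000
axis θ: (-11.500 − 2) / (1/2) = -27.000


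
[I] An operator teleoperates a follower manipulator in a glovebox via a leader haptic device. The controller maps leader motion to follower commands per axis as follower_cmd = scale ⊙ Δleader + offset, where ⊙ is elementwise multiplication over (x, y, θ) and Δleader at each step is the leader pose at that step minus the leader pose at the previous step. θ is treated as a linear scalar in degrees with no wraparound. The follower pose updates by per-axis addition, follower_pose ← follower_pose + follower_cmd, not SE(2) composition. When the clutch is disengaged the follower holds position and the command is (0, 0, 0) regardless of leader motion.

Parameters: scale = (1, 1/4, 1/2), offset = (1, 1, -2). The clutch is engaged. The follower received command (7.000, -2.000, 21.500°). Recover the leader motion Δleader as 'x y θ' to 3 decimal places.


axis x: (7.000 − 1) / (1) = 6.000
axis y: (-2.000 − 1) / (1/4) = -12.000
axis θ: (21.500 − -2) / (1/2) = 47.000

6.000 -12.000 47.000


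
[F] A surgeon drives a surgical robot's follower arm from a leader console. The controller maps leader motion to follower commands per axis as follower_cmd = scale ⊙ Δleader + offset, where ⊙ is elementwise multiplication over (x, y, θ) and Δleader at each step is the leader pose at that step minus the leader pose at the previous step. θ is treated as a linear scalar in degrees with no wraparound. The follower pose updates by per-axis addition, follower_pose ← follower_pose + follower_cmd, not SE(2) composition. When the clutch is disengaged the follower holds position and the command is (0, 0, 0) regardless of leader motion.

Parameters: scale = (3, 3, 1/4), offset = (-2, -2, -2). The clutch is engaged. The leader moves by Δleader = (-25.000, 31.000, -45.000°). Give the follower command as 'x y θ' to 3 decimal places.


-77.000 91.000 -13.250

axis x: 3·-25.000 + -2 = -77.000
axis y: 3·31.000 + -2 = 91.000
axis θ: 1/4·-45.000 + -2 = -13.250


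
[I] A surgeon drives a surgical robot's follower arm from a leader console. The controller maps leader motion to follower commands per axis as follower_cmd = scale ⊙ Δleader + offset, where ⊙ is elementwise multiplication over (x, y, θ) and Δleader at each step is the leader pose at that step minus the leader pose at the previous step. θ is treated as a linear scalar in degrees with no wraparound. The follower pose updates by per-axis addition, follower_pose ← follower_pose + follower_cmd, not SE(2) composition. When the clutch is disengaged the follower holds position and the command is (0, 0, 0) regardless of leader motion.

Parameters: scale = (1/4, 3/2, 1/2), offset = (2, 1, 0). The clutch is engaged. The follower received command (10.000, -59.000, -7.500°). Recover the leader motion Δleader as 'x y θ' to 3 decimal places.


axis x: (10.000 − 2) / (1/4) = 32.000
axis y: (-59.000 − 1) / (3/2) = -40.000
axis θ: (-7.500 − 0) / (1/2) = -15.000

32.000 -40.000 -15.000


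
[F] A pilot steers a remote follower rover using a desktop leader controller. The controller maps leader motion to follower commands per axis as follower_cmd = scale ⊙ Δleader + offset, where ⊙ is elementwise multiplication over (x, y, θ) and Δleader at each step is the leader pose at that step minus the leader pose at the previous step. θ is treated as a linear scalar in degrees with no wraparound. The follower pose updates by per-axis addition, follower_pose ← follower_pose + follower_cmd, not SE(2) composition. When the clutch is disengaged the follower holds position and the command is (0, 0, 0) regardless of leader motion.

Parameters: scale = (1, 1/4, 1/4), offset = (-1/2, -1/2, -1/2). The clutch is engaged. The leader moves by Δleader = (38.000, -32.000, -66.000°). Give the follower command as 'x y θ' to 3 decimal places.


axis x: 1·38.000 + -1/2 = 37.500
axis y: 1/4·-32.000 + -1/2 = -8.500
axis θ: 1/4·-66.000 + -1/2 = -17.000

37.500 -8.500 -17.000


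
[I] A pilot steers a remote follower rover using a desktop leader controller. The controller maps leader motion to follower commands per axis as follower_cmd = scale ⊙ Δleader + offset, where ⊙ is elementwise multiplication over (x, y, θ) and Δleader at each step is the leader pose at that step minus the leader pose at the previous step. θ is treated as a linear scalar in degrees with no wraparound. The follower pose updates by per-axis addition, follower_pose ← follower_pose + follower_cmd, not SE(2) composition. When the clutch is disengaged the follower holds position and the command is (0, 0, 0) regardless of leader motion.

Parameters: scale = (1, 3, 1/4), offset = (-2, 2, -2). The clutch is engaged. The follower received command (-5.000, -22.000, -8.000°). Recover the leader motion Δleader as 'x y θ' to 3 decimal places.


axis x: (-5.000 − -2) / (1) = -3.000
axis y: (-22.000 − 2) / (3) = -8.000
axis θ: (-8.000 − -2) / (1/4) = -24.000

-3.000 -8.000 -24.000


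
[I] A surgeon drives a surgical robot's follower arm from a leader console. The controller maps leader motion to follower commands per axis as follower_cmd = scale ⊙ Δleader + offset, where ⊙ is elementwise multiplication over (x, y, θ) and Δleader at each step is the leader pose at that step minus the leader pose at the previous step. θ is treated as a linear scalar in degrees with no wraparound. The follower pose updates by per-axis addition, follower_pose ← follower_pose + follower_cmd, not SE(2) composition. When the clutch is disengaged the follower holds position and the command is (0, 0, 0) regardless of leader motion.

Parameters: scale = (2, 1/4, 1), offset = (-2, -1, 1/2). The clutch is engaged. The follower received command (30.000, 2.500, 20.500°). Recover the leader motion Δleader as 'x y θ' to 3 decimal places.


axis x: (30.000 − -2) / (2) = 16.000
axis y: (2.500 − -1) / (1/4) = 14.000
axis θ: (20.500 − 1/2) / (1) = 20.000

16.000 14.000 20.000


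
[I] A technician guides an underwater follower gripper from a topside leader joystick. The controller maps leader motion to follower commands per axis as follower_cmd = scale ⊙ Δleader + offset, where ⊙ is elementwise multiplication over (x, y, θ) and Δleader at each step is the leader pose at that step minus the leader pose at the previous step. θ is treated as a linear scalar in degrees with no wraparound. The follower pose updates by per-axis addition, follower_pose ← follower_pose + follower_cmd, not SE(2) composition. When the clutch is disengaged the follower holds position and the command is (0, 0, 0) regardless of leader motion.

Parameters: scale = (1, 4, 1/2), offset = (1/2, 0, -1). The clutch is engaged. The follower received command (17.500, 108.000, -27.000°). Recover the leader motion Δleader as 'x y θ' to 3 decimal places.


axis x: (17.500 − 1/2) / (1) = 17.000
axis y: (108.000 − 0) / (4) = 27.000
axis θ: (-27.000 − -1) / (1/2) = -52.000

17.000 27.000 -52.000
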